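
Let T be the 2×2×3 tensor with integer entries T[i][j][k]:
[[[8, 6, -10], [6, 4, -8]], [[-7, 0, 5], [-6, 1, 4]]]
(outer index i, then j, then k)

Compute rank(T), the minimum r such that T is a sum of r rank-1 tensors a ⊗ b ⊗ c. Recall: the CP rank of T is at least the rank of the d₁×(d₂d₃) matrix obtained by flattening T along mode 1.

3

Lower bound: the mode-3 unfolding of T (rows indexed by k, columns by (i,j) = (0,0), (0,1), (1,0), (1,1)) is [[8, 6, -7, -6], [6, 4, 0, 1], [-10, -8, 5, 4]].
There the 3×3 minor on rows k ∈ {0, 1, 2}, columns (i,j) ∈ {(0,0), (0,1), (1,0)} is det [[8, 6, -7], [6, 4, 0], [-10, -8, 5]] = 36 ≠ 0, so this unfolding has rank ≥ 3; CP rank is at least every unfolding rank, so rank(T) ≥ 3. (This is only a lower bound: in general the CP rank may exceed every unfolding rank, so we still need to exhibit 3 rank-1 terms summing to T.)
Upper bound: T is a sum of 3 rank-1 terms, T = [1, 1] ⊗ [1, 1] ⊗ [-2, 2, 0] + [2, -1] ⊗ [1, 2] ⊗ [1, 0, -1] + [2, -1] ⊗ [2, 1] ⊗ [2, 1, -2] (one valid choice — decompositions are not unique — normalised so each a, b is primitive with positive first nonzero entry; check it by expanding all entries), so rank(T) ≤ 3.
These bounds meet, so rank(T) = 3.
Check entry T[1,0,0] = -7: (1)·(1)·(-2) + (-1)·(1)·(1) + (-1)·(2)·(2) = -7.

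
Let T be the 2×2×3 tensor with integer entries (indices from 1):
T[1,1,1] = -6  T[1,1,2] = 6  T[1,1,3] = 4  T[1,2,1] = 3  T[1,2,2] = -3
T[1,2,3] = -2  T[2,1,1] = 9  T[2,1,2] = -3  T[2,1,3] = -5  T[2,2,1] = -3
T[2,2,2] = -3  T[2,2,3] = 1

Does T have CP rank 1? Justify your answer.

No

The mode-2 unfolding of T (rows indexed by j, columns by (i,k) = (1,1), (1,2), (1,3), (2,1), (2,2), (2,3)) is [[-6, 6, 4, 9, -3, -5], [3, -3, -2, -3, -3, 1]].
There the 2×2 minor on rows j ∈ {1, 2}, columns (i,k) ∈ {(1,1), (2,1)} is det [[-6, 9], [3, -3]] = -9 ≠ 0, so this unfolding has rank ≥ 2; CP rank is at least every unfolding rank, so rank(T) ≥ 2.
In particular rank(T) ≥ 2 > 1, so T is not rank-1.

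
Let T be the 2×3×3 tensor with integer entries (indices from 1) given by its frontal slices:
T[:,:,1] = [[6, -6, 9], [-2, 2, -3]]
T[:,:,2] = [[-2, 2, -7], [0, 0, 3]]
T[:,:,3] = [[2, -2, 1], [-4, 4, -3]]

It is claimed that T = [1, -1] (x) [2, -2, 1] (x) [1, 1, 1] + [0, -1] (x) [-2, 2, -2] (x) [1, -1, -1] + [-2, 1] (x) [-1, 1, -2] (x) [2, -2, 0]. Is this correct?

Reconstruct entry (2,1,2) from the claimed factors: Σₗ aₗ[2]bₗ[1]cₗ[2] = (-1)·(2)·(1) + (-1)·(-2)·(-1) + (1)·(-1)·(-2) = -2, but T[2,1,2] = 0. The claim is false.

No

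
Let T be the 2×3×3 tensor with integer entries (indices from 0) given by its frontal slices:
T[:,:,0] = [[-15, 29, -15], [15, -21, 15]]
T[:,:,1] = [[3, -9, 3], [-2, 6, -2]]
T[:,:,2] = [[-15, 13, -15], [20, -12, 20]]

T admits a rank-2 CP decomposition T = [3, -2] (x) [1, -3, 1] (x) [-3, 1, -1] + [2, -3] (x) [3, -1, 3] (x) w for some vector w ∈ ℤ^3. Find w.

w = [-1, 0, -2]

Subtract the known terms from T to get the rank-1 residual R = [2, -3] (x) [3, -1, 3] (x) w, so R[i,j,k] = a[i]·b[j]·w[k]. Pick indices with nonzero a[0]·b[0] = (2)·(3) = 6. Only the fibre through (0,0,·) is needed: R[0,0,:] = T[0,0,:] − Σₗ aₗ[0]bₗ[0]cₗ = [-15, 3, -15] − (3)·(1)·[-3, 1, -1] = [-6, 0, -12]. Then w[k] = R[0,0,k] / 6 for each k, giving w = [-6, 0, -12] / 6 = [-1, 0, -2].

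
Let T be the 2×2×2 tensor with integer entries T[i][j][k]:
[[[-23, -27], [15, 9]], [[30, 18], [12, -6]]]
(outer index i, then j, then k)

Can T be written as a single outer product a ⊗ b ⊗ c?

No

The mode-2 unfolding of T (rows indexed by j, columns by (i,k) = (0,0), (0,1), (1,0), (1,1)) is [[-23, -27, 30, 18], [15, 9, 12, -6]].
There the 2×2 minor on rows j ∈ {0, 1}, columns (i,k) ∈ {(0,0), (0,1)} is det [[-23, -27], [15, 9]] = 198 ≠ 0, so this unfolding has rank ≥ 2; CP rank is at least every unfolding rank, so rank(T) ≥ 2.
In particular rank(T) ≥ 2 > 1, so T is not rank-1.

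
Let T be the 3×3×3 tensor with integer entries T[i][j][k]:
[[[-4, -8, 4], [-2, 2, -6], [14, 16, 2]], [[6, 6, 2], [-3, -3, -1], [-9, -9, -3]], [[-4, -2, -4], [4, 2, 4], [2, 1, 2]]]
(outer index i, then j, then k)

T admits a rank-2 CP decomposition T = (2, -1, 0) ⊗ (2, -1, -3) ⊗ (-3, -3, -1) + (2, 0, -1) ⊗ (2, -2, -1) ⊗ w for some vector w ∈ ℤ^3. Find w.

w = (2, 1, 2)

Subtract the known terms from T to get the rank-1 residual R = (2, 0, -1) ⊗ (2, -2, -1) ⊗ w, so R[i,j,k] = a[i]·b[j]·w[k]. Pick indices with nonzero a[0]·b[0] = (2)·(2) = 4. Only the fibre through (0,0,·) is needed: R[0,0,:] = T[0,0,:] − Σₗ aₗ[0]bₗ[0]cₗ = [-4, -8, 4] − (2)·(2)·(-3, -3, -1) = [8, 4, 8]. Then w[k] = R[0,0,k] / 4 for each k, giving w = [8, 4, 8] / 4 = (2, 1, 2).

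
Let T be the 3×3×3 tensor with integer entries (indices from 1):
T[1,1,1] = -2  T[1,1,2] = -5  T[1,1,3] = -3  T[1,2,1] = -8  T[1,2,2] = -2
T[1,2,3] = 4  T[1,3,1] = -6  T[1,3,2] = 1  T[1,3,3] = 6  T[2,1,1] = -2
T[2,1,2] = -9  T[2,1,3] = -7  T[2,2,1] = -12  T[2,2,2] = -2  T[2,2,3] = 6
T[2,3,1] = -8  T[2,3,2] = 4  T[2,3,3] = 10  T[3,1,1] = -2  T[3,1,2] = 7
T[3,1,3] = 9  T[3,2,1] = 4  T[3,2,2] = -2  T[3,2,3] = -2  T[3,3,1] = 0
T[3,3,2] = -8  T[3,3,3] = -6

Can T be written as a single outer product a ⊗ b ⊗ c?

The mode-2 unfolding of T (rows indexed by j, columns by (i,k) = (1,1), (1,2), (1,3), (2,1), (2,2), (2,3), (3,1), (3,2), (3,3)) is [[-2, -5, -3, -2, -9, -7, -2, 7, 9], [-8, -2, 4, -12, -2, 6, 4, -2, -2], [-6, 1, 6, -8, 4, 10, 0, -8, -6]].
There the 3×3 minor on rows j ∈ {1, 2, 3}, columns (i,k) ∈ {(1,1), (1,2), (1,3)} is det [[-2, -5, -3], [-8, -2, 4], [-6, 1, 6]] = -28 ≠ 0, so this unfolding has rank ≥ 3; CP rank is at least every unfolding rank, so rank(T) ≥ 3.
In particular rank(T) ≥ 3 > 1, so T is not rank-1.

No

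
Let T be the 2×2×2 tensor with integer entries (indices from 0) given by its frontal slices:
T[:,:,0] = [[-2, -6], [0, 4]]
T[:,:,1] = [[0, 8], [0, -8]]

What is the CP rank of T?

2

Lower bound: the mode-1 unfolding of T (rows indexed by i, columns by (j,k) = (0,0), (0,1), (1,0), (1,1)) is [[-2, 0, -6, 8], [0, 0, 4, -8]].
There the 2×2 minor on rows i ∈ {0, 1}, columns (j,k) ∈ {(0,0), (1,0)} is det [[-2, -6], [0, 4]] = -8 ≠ 0, so this unfolding has rank ≥ 2; CP rank is at least every unfolding rank, so rank(T) ≥ 2. (Flattening ranks never certify an upper bound on CP rank; for that we must actually write T with 2 rank-1 terms.)
Upper bound — finding two terms. Write S_k = T[:,:,k] for the frontal slices: S₀ = [[-2, -6], [0, 4]], S₁ = [[0, 8], [0, -8]].
If T = a₁ (x) b₁ (x) c₁ + a₂ (x) b₂ (x) c₂ then each S_k = c₁[k]·a₁b₁ᵀ + c₂[k]·a₂b₂ᵀ. S₀ and S₁ are linearly independent, so a₁b₁ᵀ and a₂b₂ᵀ must span the same plane of matrices: they are the rank-1 matrices of the form x·S₀ + y·S₁.
det(x·S₀ + y·S₁) is −8·x² + 16·xy = (-8)·(x − 2·y)(x), vanishing at (x:y) = (2:1) and (0:1).
M₁ = 2·S₀ + S₁ = [[-4, -4], [0, 0]] = (-4)·[1, 0][1, 1]ᵀ and M₂ = S₁ = [[0, 8], [0, -8]] = 8·[1, -1][0, 1]ᵀ, so take a₁ = [1, 0], b₁ = [1, 1], a₂ = [1, -1], b₂ = [0, 1].
Each slice is an integer combination of E₁ = a₁b₁ᵀ and E₂ = a₂b₂ᵀ: S₀ = −2·E₁ − 4·E₂, S₁ = 8·E₂; reading off coefficients, c₁ = [-2, 0] and c₂ = [-4, 8].
Hence T = [1, 0] (x) [1, 1] (x) [-2, 0] + [1, -1] (x) [0, 1] (x) [-4, 8], so rank(T) ≤ 2.
These bounds meet, so rank(T) = 2.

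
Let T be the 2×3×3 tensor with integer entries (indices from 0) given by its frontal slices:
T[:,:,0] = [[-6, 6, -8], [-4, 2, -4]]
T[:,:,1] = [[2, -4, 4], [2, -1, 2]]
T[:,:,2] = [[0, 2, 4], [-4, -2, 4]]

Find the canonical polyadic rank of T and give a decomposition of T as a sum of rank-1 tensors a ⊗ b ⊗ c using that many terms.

Lower bound: the mode-2 unfolding of T (rows indexed by j, columns by (i,k) = (0,0), (0,1), (0,2), (1,0), (1,1), (1,2)) is [[-6, 2, 0, -4, 2, -4], [6, -4, 2, 2, -1, -2], [-8, 4, 4, -4, 2, 4]].
There the 3×3 minor on rows j ∈ {0, 1, 2}, columns (i,k) ∈ {(0,0), (0,1), (0,2)} is det [[-6, 2, 0], [6, -4, 2], [-8, 4, 4]] = 64 ≠ 0, so this unfolding has rank ≥ 3; CP rank is at least every unfolding rank, so rank(T) ≥ 3. (Unfolding ranks only ever bound the CP rank from below — rank(T) can be strictly larger than all of them — so the matching upper bound has to come from an explicit 3-term decomposition.)
Upper bound: T is a sum of 3 rank-1 terms, T = [1, 0] ⊗ [1, 1, 0] ⊗ [2, -2, 4] + [1, 1] ⊗ [2, 1, -2] ⊗ [0, 0, -2] + [2, 1] ⊗ [2, -1, 2] ⊗ [-2, 1, 0] (written with every a and b primitive with positive leading entry and the scale carried by c; CP decompositions are not unique, and this one is verified by expanding entrywise), so rank(T) ≤ 3.
These bounds meet, so rank(T) = 3.

rank(T) = 3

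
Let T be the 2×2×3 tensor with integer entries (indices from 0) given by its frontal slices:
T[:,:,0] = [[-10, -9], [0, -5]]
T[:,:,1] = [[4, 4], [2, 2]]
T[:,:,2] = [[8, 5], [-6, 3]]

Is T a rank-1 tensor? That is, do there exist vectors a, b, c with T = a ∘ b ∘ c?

The mode-3 unfolding of T (rows indexed by k, columns by (i,j) = (0,0), (0,1), (1,0), (1,1)) is [[-10, -9, 0, -5], [4, 4, 2, 2], [8, 5, -6, 3]].
There the 3×3 minor on rows k ∈ {0, 1, 2}, columns (i,j) ∈ {(0,0), (0,1), (1,0)} is det [[-10, -9, 0], [4, 4, 2], [8, 5, -6]] = -20 ≠ 0, so this unfolding has rank ≥ 3; CP rank is at least every unfolding rank, so rank(T) ≥ 3.
In particular rank(T) ≥ 3 > 1, so T is not rank-1.

No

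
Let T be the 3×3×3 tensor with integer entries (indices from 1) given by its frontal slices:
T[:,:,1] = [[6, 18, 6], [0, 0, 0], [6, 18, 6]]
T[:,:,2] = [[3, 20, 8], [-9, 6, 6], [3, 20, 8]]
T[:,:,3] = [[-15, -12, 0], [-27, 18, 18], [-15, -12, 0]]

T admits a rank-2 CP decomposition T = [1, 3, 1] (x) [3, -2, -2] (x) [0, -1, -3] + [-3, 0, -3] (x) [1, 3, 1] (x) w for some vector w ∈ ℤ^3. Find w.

Subtract the known terms from T to get the rank-1 residual R = [-3, 0, -3] (x) [1, 3, 1] (x) w, so R[i,j,k] = a[i]·b[j]·w[k]. Pick indices with nonzero a[1]·b[1] = (-3)·(1) = -3. Only the fibre through (1,1,·) is needed: R[1,1,:] = T[1,1,:] − Σₗ aₗ[1]bₗ[1]cₗ = [6, 3, -15] − (1)·(3)·[0, -1, -3] = [6, 6, -6]. Then w[k] = R[1,1,k] / -3 for each k, giving w = [6, 6, -6] / -3 = [-2, -2, 2].

w = [-2, -2, 2]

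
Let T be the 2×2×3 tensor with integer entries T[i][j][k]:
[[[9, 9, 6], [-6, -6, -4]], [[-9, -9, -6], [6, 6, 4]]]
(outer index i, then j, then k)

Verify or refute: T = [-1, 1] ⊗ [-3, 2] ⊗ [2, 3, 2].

No

Reconstruct entry (0,0,0) from the claimed factors: Σₗ aₗ[0]bₗ[0]cₗ[0] = (-1)·(-3)·(2) = 6, but T[0,0,0] = 9. The claim is false.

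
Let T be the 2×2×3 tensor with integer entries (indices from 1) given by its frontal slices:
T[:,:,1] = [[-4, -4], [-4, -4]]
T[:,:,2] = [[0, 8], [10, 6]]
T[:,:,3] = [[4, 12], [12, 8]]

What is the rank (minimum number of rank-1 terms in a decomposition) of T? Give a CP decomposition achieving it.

Lower bound: the mode-3 unfolding of T (rows indexed by k, columns by (i,j) = (1,1), (1,2), (2,1), (2,2)) is [[-4, -4, -4, -4], [0, 8, 10, 6], [4, 12, 12, 8]].
There the 3×3 minor on rows k ∈ {1, 2, 3}, columns (i,j) ∈ {(1,1), (1,2), (2,1)} is det [[-4, -4, -4], [0, 8, 10], [4, 12, 12]] = 64 ≠ 0, so this unfolding has rank ≥ 3; CP rank is at least every unfolding rank, so rank(T) ≥ 3. (Flattening ranks never certify an upper bound on CP rank; for that we must actually write T with 3 rank-1 terms.)
Upper bound: T is a sum of 3 rank-1 terms, T = [1, 1] ⊗ [1, 1] ⊗ [-4, 4, 4] + [2, -1] ⊗ [1, 0] ⊗ [0, -4, -4] + [2, 1] ⊗ [1, 1] ⊗ [0, 2, 4] (written with every a and b primitive with positive leading entry and the scale carried by c; CP decompositions are not unique, and this one is verified by expanding entrywise), so rank(T) ≤ 3.
These bounds meet, so rank(T) = 3.

rank(T) = 3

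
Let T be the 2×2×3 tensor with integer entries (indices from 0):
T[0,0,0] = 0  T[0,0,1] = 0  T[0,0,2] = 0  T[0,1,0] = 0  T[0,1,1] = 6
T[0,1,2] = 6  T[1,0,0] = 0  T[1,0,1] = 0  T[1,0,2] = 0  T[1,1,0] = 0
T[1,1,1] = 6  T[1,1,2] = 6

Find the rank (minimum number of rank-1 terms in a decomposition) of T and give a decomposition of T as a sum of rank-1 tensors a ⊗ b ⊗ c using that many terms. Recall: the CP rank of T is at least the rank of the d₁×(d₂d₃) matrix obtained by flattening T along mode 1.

rank(T) = 1

Lower bound: T ≠ 0 (e.g. T[0,1,1] = 6), so rank(T) ≥ 1.
Upper bound: if T = a ⊗ b ⊗ c then every fibre of T is a multiple of the corresponding factor, so read the factors off the fibres through the nonzero entry T[0,1,1] = 6.
The mode-1 fibre T[:,1,1] = [6, 6] gives a = (1, 1) (primitive direction); the mode-2 fibre T[0,:,1] = [0, 6] gives b = (0, 1); then c[k] = T[0,1,k] / (a[0]·b[1]) = [0, 6, 6] / 1 = (0, 6, 6).
Expanding (1, 1) ⊗ (0, 1) ⊗ (0, 6, 6) reproduces all 12 entries of T, so T = (1, 1) ⊗ (0, 1) ⊗ (0, 6, 6) and rank(T) ≤ 1.
These bounds meet, so rank(T) = 1.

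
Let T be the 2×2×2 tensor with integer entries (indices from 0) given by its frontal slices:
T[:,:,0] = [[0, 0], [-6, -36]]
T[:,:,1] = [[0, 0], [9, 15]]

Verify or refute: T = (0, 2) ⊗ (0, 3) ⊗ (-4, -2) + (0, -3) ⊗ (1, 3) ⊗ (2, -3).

No

Reconstruct entry (1,1,0) from the claimed factors: Σₗ aₗ[1]bₗ[1]cₗ[0] = (2)·(3)·(-4) + (-3)·(3)·(2) = -42, but T[1,1,0] = -36. The claim is false.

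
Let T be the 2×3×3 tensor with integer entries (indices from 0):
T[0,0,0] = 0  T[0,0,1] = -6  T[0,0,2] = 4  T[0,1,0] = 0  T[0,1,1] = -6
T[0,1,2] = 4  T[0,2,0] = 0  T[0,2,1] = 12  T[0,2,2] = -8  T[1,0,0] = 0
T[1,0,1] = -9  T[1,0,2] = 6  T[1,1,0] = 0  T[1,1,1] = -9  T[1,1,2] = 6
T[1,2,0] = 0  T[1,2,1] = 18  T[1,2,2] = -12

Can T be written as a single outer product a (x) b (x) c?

Yes

If T = a (x) b (x) c then every fibre of T is a multiple of the corresponding factor, so read the factors off the fibres through the nonzero entry T[0,0,1] = -6.
The mode-1 fibre T[:,0,1] = [-6, -9] gives a = [2, 3] (primitive direction); the mode-2 fibre T[0,:,1] = [-6, -6, 12] gives b = [1, 1, -2]; then c[k] = T[0,0,k] / (a[0]·b[0]) = [0, -6, 4] / 2 = [0, -3, 2].
Expanding [2, 3] (x) [1, 1, -2] (x) [0, -3, 2] reproduces all 18 entries of T, so T = [2, 3] (x) [1, 1, -2] (x) [0, -3, 2] and rank(T) ≤ 1.
Equivalently every frontal slice T[:,:,k] is c[k] times the rank-1 matrix [2, 3] (x) [1, 1, -2]. So T has rank 1 (it is nonzero).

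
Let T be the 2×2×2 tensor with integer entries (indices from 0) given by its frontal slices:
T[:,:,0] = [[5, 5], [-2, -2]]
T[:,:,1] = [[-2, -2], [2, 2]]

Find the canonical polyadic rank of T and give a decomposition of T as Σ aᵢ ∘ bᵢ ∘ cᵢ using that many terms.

Lower bound: in the mode-3 unfolding of T (rows indexed by k, columns by (i,j)) the 2×2 minor on rows k ∈ {0, 1}, columns (i,j) ∈ {(0,0), (1,0)} is det [[5, -2], [-2, 2]] = 6 ≠ 0, so that unfolding has rank ≥ 2 and hence rank(T) ≥ 2 (CP rank is at least every unfolding rank, though it can be larger).
Upper bound: T[:,j,:] = b[j]·M for every slice, with b = [1, 1] and M = [[5, -2], [-2, 2]] (rows i, columns k).
Splitting M by its rows (i = 0, 1), M = [1, 0][5, -2]ᵀ + [0, 1][-2, 2]ᵀ.
Hence T = [1, 0] ∘ [1, 1] ∘ [5, -2] + [0, 1] ∘ [1, 1] ∘ [-2, 2], so rank(T) ≤ 2.
These bounds meet, so rank(T) = 2.

rank(T) = 2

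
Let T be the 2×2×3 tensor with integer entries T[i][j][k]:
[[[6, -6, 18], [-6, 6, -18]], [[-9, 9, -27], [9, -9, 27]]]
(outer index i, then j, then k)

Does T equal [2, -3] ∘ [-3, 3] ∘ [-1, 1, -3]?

Reconstruct entrywise from the claimed factors. For example, T[1,0,0] = -9 and Σₗ aₗ[1]bₗ[0]cₗ[0] = (-3)·(-3)·(-1) = -9; checking all 12 entries, every one matches. The claim holds.

Yes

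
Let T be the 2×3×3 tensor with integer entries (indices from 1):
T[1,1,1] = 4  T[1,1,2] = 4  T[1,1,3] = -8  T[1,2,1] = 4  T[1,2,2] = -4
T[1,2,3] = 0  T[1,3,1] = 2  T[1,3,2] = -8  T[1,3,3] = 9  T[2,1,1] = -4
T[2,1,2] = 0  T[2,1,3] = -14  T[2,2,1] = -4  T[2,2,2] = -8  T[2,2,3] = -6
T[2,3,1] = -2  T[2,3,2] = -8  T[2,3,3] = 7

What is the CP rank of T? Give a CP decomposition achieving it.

rank(T) = 3

Lower bound: the mode-2 unfolding of T (rows indexed by j, columns by (i,k) = (1,1), (1,2), (1,3), (2,1), (2,2), (2,3)) is [[4, 4, -8, -4, 0, -14], [4, -4, 0, -4, -8, -6], [2, -8, 9, -2, -8, 7]].
There the 3×3 minor on rows j ∈ {1, 2, 3}, columns (i,k) ∈ {(1,1), (1,2), (1,3)} is det [[4, 4, -8], [4, -4, 0], [2, -8, 9]] = -96 ≠ 0, so this unfolding has rank ≥ 3; CP rank is at least every unfolding rank, so rank(T) ≥ 3. (Flattening ranks never certify an upper bound on CP rank; for that we must actually write T with 3 rank-1 terms.)
Upper bound: T is a sum of 3 rank-1 terms, T = [1, -1] ⊗ [2, 2, 1] ⊗ [2, 0, 1] + [1, 1] ⊗ [1, 0, -1] ⊗ [0, 8, -8] + [1, 2] ⊗ [1, 1, 0] ⊗ [0, -4, -2] (written with every a and b primitive with positive leading entry and the scale carried by c; CP decompositions are not unique, and this one is verified by expanding entrywise), so rank(T) ≤ 3.
These bounds meet, so rank(T) = 3.
Check entry T[2,1,2] = 0: (-1)·(2)·(0) + (1)·(1)·(8) + (2)·(1)·(-4) = 0.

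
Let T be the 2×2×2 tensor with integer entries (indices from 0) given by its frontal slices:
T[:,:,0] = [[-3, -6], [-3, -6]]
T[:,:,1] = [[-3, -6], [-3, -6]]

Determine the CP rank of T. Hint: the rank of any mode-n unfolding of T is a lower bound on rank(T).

Lower bound: T ≠ 0 (e.g. T[0,0,0] = -3), so rank(T) ≥ 1.
Upper bound: if T = a ∘ b ∘ c then every fibre of T is a multiple of the corresponding factor, so read the factors off the fibres through the nonzero entry T[0,0,0] = -3.
The mode-1 fibre T[:,0,0] = [-3, -3] gives a = (1, 1) (primitive direction); the mode-2 fibre T[0,:,0] = [-3, -6] gives b = (1, 2); then c[k] = T[0,0,k] / (a[0]·b[0]) = [-3, -3] / 1 = (-3, -3).
Expanding (1, 1) ∘ (1, 2) ∘ (-3, -3) reproduces all 8 entries of T, so T = (1, 1) ∘ (1, 2) ∘ (-3, -3) and rank(T) ≤ 1.
These bounds meet, so rank(T) = 1.

1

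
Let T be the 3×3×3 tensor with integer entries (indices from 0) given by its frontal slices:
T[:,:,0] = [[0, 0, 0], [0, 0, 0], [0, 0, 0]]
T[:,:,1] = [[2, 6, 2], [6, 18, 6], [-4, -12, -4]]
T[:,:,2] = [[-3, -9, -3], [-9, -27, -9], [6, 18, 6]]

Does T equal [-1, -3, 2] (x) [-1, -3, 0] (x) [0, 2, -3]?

Reconstruct entry (0,2,1) from the claimed factors: Σₗ aₗ[0]bₗ[2]cₗ[1] = (-1)·(0)·(2) = 0, but T[0,2,1] = 2. The claim is false.

No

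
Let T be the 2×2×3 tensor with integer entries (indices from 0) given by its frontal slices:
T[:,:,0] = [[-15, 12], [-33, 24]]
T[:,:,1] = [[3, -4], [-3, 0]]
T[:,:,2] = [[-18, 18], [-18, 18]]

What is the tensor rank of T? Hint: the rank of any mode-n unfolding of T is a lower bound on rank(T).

Lower bound: in the mode-2 unfolding of T (rows indexed by j, columns by (i,k)) the 2×2 minor on rows j ∈ {0, 1}, columns (i,k) ∈ {(0,0), (0,1)} is det [[-15, 3], [12, -4]] = 24 ≠ 0, so that unfolding has rank ≥ 2 and hence rank(T) ≥ 2 (CP rank is at least every unfolding rank, though it can be larger).
Upper bound: with S_k = T[:,:,k], the two rank-1 terms a₁b₁ᵀ, a₂b₂ᵀ are the rank-1 members of the pencil x·S₀ + y·S₁.
det(x·S₀ + y·S₁) is 36·x² − 24·xy − 12·y² = 12·(x − y)(3·x + y), vanishing at (x:y) = (1:1) and (1:-3).
M₁ = S₀ + S₁ = [[-12, 8], [-36, 24]] = (-4)·(1, 3)(3, -2)ᵀ and M₂ = S₀ − 3·S₁ = [[-24, 24], [-24, 24]] = (-24)·(1, 1)(1, -1)ᵀ, so take a₁ = (1, 3), b₁ = (3, -2), a₂ = (1, 1), b₂ = (1, -1).
Each slice is an integer combination of E₁ = a₁b₁ᵀ and E₂ = a₂b₂ᵀ: S₀ = −3·E₁ − 6·E₂, S₁ = −E₁ + 6·E₂, S₂ = −18·E₂; reading off coefficients, c₁ = (-3, -1, 0) and c₂ = (-6, 6, -18).
Hence T = (1, 3) ⊗ (3, -2) ⊗ (-3, -1, 0) + (1, 1) ⊗ (1, -1) ⊗ (-6, 6, -18), so rank(T) ≤ 2.
These bounds meet, so rank(T) = 2.

2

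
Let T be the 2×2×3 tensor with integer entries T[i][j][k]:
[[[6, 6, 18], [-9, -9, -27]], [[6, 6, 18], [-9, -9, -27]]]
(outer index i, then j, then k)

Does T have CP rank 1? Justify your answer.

The mode-1 fibre T[:,0,0] = [6, 6] gives a = [1, 1] (primitive direction); the mode-2 fibre T[0,:,0] = [6, -9] gives b = [2, -3]; then c[k] = T[0,0,k] / (a[0]·b[0]) = [6, 6, 18] / 2 = [3, 3, 9].
Expanding [1, 1] ⊗ [2, -3] ⊗ [3, 3, 9] reproduces all 12 entries of T, so T = [1, 1] ⊗ [2, -3] ⊗ [3, 3, 9] and rank(T) ≤ 1.
Equivalently every frontal slice T[:,:,k] is c[k] times the rank-1 matrix [1, 1] ⊗ [2, -3]. So T has rank 1 (it is nonzero).

Yes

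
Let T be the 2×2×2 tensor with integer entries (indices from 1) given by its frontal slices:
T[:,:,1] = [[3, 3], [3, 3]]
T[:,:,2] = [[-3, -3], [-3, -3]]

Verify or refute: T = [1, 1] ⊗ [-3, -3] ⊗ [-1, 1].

Yes

Reconstruct entrywise from the claimed factors. For example, T[2,2,1] = 3 and Σₗ aₗ[2]bₗ[2]cₗ[1] = (1)·(-3)·(-1) = 3; checking all 8 entries, every one matches. The claim holds.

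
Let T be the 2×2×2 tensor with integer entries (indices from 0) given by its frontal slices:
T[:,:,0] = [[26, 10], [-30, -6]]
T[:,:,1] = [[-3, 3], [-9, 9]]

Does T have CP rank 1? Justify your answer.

No

The mode-3 unfolding of T (rows indexed by k, columns by (i,j) = (0,0), (0,1), (1,0), (1,1)) is [[26, 10, -30, -6], [-3, 3, -9, 9]].
There the 2×2 minor on rows k ∈ {0, 1}, columns (i,j) ∈ {(0,0), (0,1)} is det [[26, 10], [-3, 3]] = 108 ≠ 0, so this unfolding has rank ≥ 2; CP rank is at least every unfolding rank, so rank(T) ≥ 2.
In particular rank(T) ≥ 2 > 1, so T is not rank-1.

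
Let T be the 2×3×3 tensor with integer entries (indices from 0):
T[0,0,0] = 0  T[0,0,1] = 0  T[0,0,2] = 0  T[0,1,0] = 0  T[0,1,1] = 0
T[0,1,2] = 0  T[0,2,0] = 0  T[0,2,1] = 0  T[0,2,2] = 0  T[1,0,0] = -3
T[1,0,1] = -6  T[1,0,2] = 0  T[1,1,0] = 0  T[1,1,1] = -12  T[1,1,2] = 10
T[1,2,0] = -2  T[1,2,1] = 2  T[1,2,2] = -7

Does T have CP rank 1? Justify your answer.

No

The mode-3 unfolding of T (rows indexed by k, columns by (i,j) = (0,0), (0,1), (0,2), (1,0), (1,1), (1,2)) is [[0, 0, 0, -3, 0, -2], [0, 0, 0, -6, -12, 2], [0, 0, 0, 0, 10, -7]].
There the 3×3 minor on rows k ∈ {0, 1, 2}, columns (i,j) ∈ {(1,0), (1,1), (1,2)} is det [[-3, 0, -2], [-6, -12, 2], [0, 10, -7]] = -72 ≠ 0, so this unfolding has rank ≥ 3; CP rank is at least every unfolding rank, so rank(T) ≥ 3.
In particular rank(T) ≥ 3 > 1, so T is not rank-1.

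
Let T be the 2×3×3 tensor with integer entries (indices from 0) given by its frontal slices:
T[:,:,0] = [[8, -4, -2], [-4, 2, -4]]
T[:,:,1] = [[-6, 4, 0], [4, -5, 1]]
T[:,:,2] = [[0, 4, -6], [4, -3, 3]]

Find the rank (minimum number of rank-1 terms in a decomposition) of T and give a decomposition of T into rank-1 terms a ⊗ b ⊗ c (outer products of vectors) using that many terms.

Lower bound: the mode-2 unfolding of T (rows indexed by j, columns by (i,k) = (0,0), (0,1), (0,2), (1,0), (1,1), (1,2)) is [[8, -6, 0, -4, 4, 4], [-4, 4, 4, 2, -5, -3], [-2, 0, -6, -4, 1, 3]].
There the 3×3 minor on rows j ∈ {0, 1, 2}, columns (i,k) ∈ {(0,0), (0,1), (1,0)} is det [[8, -6, -4], [-4, 4, 2], [-2, 0, -4]] = -40 ≠ 0, so this unfolding has rank ≥ 3; CP rank is at least every unfolding rank, so rank(T) ≥ 3. (Flattening ranks never certify an upper bound on CP rank; for that we must actually write T with 3 rank-1 terms.)
Upper bound: T is a sum of 3 rank-1 terms, T = (0, 1) ⊗ (0, 1, 1) ⊗ (-2, -1, 1) + (1, -1) ⊗ (2, -2, 1) ⊗ (2, -2, -2) + (1, 0) ⊗ (1, 0, -1) ⊗ (4, -2, 4) (written with every a and b primitive with positive leading entry and the scale carried by c; CP decompositions are not unique, and this one is verified by expanding entrywise), so rank(T) ≤ 3.
These bounds meet, so rank(T) = 3.
Check entry T[1,0,0] = -4: (1)·(0)·(-2) + (-1)·(2)·(2) + (0)·(1)·(4) = -4.

rank(T) = 3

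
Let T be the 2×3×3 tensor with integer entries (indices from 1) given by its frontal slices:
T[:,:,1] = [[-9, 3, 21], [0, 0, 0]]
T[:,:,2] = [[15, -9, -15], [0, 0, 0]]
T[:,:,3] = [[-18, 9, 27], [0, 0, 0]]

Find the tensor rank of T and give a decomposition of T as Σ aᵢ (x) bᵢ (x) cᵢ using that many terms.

Lower bound: in the mode-3 unfolding of T (rows indexed by k, columns by (i,j)) the 2×2 minor on rows k ∈ {1, 2}, columns (i,j) ∈ {(1,1), (1,2)} is det [[-9, 3], [15, -9]] = 36 ≠ 0, so that unfolding has rank ≥ 2 and hence rank(T) ≥ 2 (CP rank is at least every unfolding rank, though it can be larger).
Upper bound: T[i,:,:] = a[i]·M for every slice, with a = [1, 0] and M = [[-9, 15, -18], [3, -9, 9], [21, -15, 27]] (rows j, columns k).
The rows of M satisfy (row 3) = −4·(row 1) − 5·(row 2), so splitting by rows, M = [1, 0, -4][-9, 15, -18]ᵀ + [0, 1, -5][3, -9, 9]ᵀ.
Hence T = [1, 0] (x) [1, 0, -4] (x) [-9, 15, -18] + [1, 0] (x) [0, 1, -5] (x) [3, -9, 9], so rank(T) ≤ 2.
These bounds meet, so rank(T) = 2.

rank(T) = 2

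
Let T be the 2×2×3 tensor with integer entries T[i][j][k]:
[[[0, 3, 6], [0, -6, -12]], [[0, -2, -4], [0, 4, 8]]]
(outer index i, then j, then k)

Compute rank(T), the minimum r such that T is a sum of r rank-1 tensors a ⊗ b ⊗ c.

Lower bound: T ≠ 0 (e.g. T[0,0,1] = 3), so rank(T) ≥ 1.
Upper bound: if T = a ⊗ b ⊗ c then every fibre of T is a multiple of the corresponding factor, so read the factors off the fibres through the nonzero entry T[0,0,1] = 3.
The mode-1 fibre T[:,0,1] = [3, -2] gives a = (3, -2) (primitive direction); the mode-2 fibre T[0,:,1] = [3, -6] gives b = (1, -2); then c[k] = T[0,0,k] / (a[0]·b[0]) = [0, 3, 6] / 3 = (0, 1, 2).
Expanding (3, -2) ⊗ (1, -2) ⊗ (0, 1, 2) reproduces all 12 entries of T, so T = (3, -2) ⊗ (1, -2) ⊗ (0, 1, 2) and rank(T) ≤ 1.
These bounds meet, so rank(T) = 1.

1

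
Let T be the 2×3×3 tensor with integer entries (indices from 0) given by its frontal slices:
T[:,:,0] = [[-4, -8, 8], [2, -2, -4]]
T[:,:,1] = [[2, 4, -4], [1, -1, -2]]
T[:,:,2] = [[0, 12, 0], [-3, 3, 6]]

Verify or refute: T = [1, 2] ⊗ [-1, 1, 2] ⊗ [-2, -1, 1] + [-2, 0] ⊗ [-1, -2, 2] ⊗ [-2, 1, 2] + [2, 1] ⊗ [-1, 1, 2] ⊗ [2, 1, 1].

No

Reconstruct entry (0,0,0) from the claimed factors: Σₗ aₗ[0]bₗ[0]cₗ[0] = (1)·(-1)·(-2) + (-2)·(-1)·(-2) + (2)·(-1)·(2) = -6, but T[0,0,0] = -4. The claim is false.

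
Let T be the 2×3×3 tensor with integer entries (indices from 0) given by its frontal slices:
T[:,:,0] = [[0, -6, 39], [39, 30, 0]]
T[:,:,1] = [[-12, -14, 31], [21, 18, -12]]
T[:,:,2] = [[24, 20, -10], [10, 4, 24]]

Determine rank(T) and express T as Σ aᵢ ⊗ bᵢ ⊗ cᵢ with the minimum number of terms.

Lower bound: the mode-3 unfolding of T (rows indexed by k, columns by (i,j) = (0,0), (0,1), (0,2), (1,0), (1,1), (1,2)) is [[0, -6, 39, 39, 30, 0], [-12, -14, 31, 21, 18, -12], [24, 20, -10, 10, 4, 24]].
There the 2×2 minor on rows k ∈ {0, 1}, columns (i,j) ∈ {(0,0), (0,1)} is det [[0, -6], [-12, -14]] = -72 ≠ 0, so this unfolding has rank ≥ 2; CP rank is at least every unfolding rank, so rank(T) ≥ 2. (Flattening ranks never certify an upper bound on CP rank; for that we must actually write T with 2 rank-1 terms.)
Upper bound — finding two terms. Write S_k = T[:,:,k] for the frontal slices: S₀ = [[0, -6, 39], [39, 30, 0]], S₁ = [[-12, -14, 31], [21, 18, -12]], S₂ = [[24, 20, -10], [10, 4, 24]].
If T = a₁ ⊗ b₁ ⊗ c₁ + a₂ ⊗ b₂ ⊗ c₂ then each S_k = c₁[k]·a₁b₁ᵀ + c₂[k]·a₂b₂ᵀ. S₀ and S₁ are linearly independent, so a₁b₁ᵀ and a₂b₂ᵀ must span the same plane of matrices: they are the rank-1 matrices of the form x·S₀ + y·S₁.
The 2×2 minor of x·S₀ + y·S₁ on rows {0,1}, columns {0,1} is 234·x² + 312·xy + 78·y² = 78·(x + y)(3·x + y), vanishing at (x:y) = (1:-1) and (1:-3).
M₁ = S₀ − S₁ = [[12, 8, 8], [18, 12, 12]] = 2·(2, 3)(3, 2, 2)ᵀ and M₂ = S₀ − 3·S₁ = [[36, 36, -54], [-24, -24, 36]] = 6·(3, -2)(2, 2, -3)ᵀ, so take a₁ = (2, 3), b₁ = (3, 2, 2), a₂ = (3, -2), b₂ = (2, 2, -3).
Each slice is an integer combination of E₁ = a₁b₁ᵀ and E₂ = a₂b₂ᵀ: S₀ = 3·E₁ − 3·E₂, S₁ = E₁ − 3·E₂, S₂ = 2·E₁ + 2·E₂; reading off coefficients, c₁ = (3, 1, 2) and c₂ = (-3, -3, 2).
Hence T = (2, 3) ⊗ (3, 2, 2) ⊗ (3, 1, 2) + (3, -2) ⊗ (2, 2, -3) ⊗ (-3, -3, 2), so rank(T) ≤ 2.
These bounds meet, so rank(T) = 2.
Check entry T[0,2,1] = 31: (2)·(2)·(1) + (3)·(-3)·(-3) = 31.

rank(T) = 2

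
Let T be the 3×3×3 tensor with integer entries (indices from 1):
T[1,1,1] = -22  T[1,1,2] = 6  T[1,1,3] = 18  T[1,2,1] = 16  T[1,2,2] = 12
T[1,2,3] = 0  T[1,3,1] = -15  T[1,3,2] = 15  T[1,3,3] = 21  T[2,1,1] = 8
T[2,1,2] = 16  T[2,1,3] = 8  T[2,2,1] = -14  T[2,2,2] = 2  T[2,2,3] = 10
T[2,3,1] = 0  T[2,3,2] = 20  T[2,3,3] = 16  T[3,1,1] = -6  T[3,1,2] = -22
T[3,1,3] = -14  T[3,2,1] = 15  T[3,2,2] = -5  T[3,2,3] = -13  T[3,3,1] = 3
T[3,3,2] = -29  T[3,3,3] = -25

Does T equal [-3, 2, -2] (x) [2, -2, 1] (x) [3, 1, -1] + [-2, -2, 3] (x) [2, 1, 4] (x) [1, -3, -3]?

No

Reconstruct entry (1,3,1) from the claimed factors: Σₗ aₗ[1]bₗ[3]cₗ[1] = (-3)·(1)·(3) + (-2)·(4)·(1) = -17, but T[1,3,1] = -15. The claim is false.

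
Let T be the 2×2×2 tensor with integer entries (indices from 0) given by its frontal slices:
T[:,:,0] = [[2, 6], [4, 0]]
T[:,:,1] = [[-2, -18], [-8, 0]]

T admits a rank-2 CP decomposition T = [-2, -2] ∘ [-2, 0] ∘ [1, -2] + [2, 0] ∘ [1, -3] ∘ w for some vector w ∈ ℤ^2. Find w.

w = [-1, 3]

Subtract the known terms from T to get the rank-1 residual R = [2, 0] ∘ [1, -3] ∘ w, so R[i,j,k] = a[i]·b[j]·w[k]. Pick indices with nonzero a[0]·b[0] = (2)·(1) = 2. Only the fibre through (0,0,·) is needed: R[0,0,:] = T[0,0,:] − Σₗ aₗ[0]bₗ[0]cₗ = [2, -2] − (-2)·(-2)·[1, -2] = [-2, 6]. Then w[k] = R[0,0,k] / 2 for each k, giving w = [-2, 6] / 2 = [-1, 3].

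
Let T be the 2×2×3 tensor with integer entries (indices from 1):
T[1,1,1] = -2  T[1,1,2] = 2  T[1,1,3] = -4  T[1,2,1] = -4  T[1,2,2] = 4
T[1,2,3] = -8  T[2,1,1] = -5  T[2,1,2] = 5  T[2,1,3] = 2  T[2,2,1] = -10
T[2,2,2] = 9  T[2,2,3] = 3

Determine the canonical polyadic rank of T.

Lower bound: the mode-3 unfolding of T (rows indexed by k, columns by (i,j) = (1,1), (1,2), (2,1), (2,2)) is [[-2, -4, -5, -10], [2, 4, 5, 9], [-4, -8, 2, 3]].
There the 3×3 minor on rows k ∈ {1, 2, 3}, columns (i,j) ∈ {(1,1), (2,1), (2,2)} is det [[-2, -5, -10], [2, 5, 9], [-4, 2, 3]] = -24 ≠ 0, so this unfolding has rank ≥ 3; CP rank is at least every unfolding rank, so rank(T) ≥ 3. (Unfolding ranks only ever bound the CP rank from below — rank(T) can be strictly larger than all of them — so the matching upper bound has to come from an explicit 3-term decomposition.)
Upper bound: T is a sum of 3 rank-1 terms, T = [0, 1] ⊗ [0, 1] ⊗ [0, -1, -1] + [0, 1] ⊗ [1, 2] ⊗ [-4, 4, 4] + [2, 1] ⊗ [1, 2] ⊗ [-1, 1, -2] (one valid choice — decompositions are not unique — normalised so each a, b is primitive with positive first nonzero entry; check it by expanding all entries), so rank(T) ≤ 3.
These bounds meet, so rank(T) = 3.
Check entry T[2,2,3] = 3: (1)·(1)·(-1) + (1)·(2)·(4) + (1)·(2)·(-2) = 3.

3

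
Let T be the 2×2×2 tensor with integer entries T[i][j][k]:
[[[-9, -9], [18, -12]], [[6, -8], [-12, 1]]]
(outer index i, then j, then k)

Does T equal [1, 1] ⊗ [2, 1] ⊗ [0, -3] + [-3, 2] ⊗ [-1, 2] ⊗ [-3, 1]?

No

Reconstruct entry (0,0,1) from the claimed factors: Σₗ aₗ[0]bₗ[0]cₗ[1] = (1)·(2)·(-3) + (-3)·(-1)·(1) = -3, but T[0,0,1] = -9. The claim is false.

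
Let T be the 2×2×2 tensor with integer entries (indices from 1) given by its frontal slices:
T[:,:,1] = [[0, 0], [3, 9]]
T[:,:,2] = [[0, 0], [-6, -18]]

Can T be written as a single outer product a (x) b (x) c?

Yes

If T = a (x) b (x) c then every fibre of T is a multiple of the corresponding factor, so read the factors off the fibres through the nonzero entry T[2,1,1] = 3.
The mode-1 fibre T[:,1,1] = [0, 3] gives a = [0, 1] (primitive direction); the mode-2 fibre T[2,:,1] = [3, 9] gives b = [1, 3]; then c[k] = T[2,1,k] / (a[2]·b[1]) = [3, -6] / 1 = [3, -6].
Expanding [0, 1] (x) [1, 3] (x) [3, -6] reproduces all 8 entries of T, so T = [0, 1] (x) [1, 3] (x) [3, -6] and rank(T) ≤ 1.
Equivalently every frontal slice T[:,:,k] is c[k] times the rank-1 matrix [0, 1] (x) [1, 3]. So T has rank 1 (it is nonzero).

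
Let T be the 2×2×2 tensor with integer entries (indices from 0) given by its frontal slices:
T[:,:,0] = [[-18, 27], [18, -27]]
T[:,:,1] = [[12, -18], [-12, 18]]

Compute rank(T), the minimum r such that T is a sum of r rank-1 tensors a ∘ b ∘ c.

1

Lower bound: T ≠ 0 (e.g. T[0,0,0] = -18), so rank(T) ≥ 1.
Upper bound: if T = a ∘ b ∘ c then every fibre of T is a multiple of the corresponding factor, so read the factors off the fibres through the nonzero entry T[0,0,0] = -18.
The mode-1 fibre T[:,0,0] = [-18, 18] gives a = [1, -1] (primitive direction); the mode-2 fibre T[0,:,0] = [-18, 27] gives b = [2, -3]; then c[k] = T[0,0,k] / (a[0]·b[0]) = [-18, 12] / 2 = [-9, 6].
Expanding [1, -1] ∘ [2, -3] ∘ [-9, 6] reproduces all 8 entries of T, so T = [1, -1] ∘ [2, -3] ∘ [-9, 6] and rank(T) ≤ 1.
These bounds meet, so rank(T) = 1.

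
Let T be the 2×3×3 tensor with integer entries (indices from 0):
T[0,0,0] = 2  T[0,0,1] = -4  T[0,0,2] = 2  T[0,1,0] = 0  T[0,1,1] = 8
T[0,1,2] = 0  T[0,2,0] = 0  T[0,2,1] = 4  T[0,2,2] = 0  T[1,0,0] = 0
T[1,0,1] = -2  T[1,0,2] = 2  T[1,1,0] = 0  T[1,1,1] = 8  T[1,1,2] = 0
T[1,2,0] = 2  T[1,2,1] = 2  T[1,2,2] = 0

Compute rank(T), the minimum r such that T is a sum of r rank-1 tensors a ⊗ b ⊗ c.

Lower bound: in the mode-3 unfolding of T (rows indexed by k, columns by (i,j)) the 3×3 minor on rows k ∈ {0, 1, 2}, columns (i,j) ∈ {(0,0), (0,1), (1,0)} is det [[2, 0, 0], [-4, 8, -2], [2, 0, 2]] = 32 ≠ 0, so that unfolding has rank ≥ 3 and hence rank(T) ≥ 3 (CP rank is at least every unfolding rank, though it can be larger).
Upper bound: T is a sum of 3 rank-1 terms, T = [0, 1] ⊗ [1, 0, -1] ⊗ [-2, 2, 0] + [1, 1] ⊗ [0, 2, 1] ⊗ [2, 0, 2] + [1, 1] ⊗ [1, -2, -1] ⊗ [2, -4, 2] (one valid choice — decompositions are not unique — normalised so each a, b is primitive with positive first nonzero entry; check it by expanding all entries), so rank(T) ≤ 3.
These bounds meet, so rank(T) = 3.

3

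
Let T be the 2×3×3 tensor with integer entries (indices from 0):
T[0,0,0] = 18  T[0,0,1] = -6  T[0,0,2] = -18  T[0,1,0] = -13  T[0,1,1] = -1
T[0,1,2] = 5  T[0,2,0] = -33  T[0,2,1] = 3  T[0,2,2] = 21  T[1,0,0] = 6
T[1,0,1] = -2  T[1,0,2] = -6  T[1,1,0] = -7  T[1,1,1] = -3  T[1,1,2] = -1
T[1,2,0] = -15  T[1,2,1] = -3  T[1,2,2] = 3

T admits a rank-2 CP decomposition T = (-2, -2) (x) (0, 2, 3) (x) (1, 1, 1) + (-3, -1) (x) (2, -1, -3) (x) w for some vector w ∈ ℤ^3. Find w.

w = (-3, 1, 3)

Subtract the known terms from T to get the rank-1 residual R = (-3, -1) (x) (2, -1, -3) (x) w, so R[i,j,k] = a[i]·b[j]·w[k]. Pick indices with nonzero a[0]·b[0] = (-3)·(2) = -6. Only the fibre through (0,0,·) is needed: R[0,0,:] = T[0,0,:] − Σₗ aₗ[0]bₗ[0]cₗ = [18, -6, -18] − (-2)·(0)·(1, 1, 1) = [18, -6, -18]. Then w[k] = R[0,0,k] / -6 for each k, giving w = [18, -6, -18] / -6 = (-3, 1, 3).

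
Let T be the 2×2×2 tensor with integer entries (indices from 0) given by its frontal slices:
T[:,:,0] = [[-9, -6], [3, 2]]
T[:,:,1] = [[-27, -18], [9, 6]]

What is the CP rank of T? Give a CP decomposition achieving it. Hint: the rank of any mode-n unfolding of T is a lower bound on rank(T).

rank(T) = 1

Lower bound: T ≠ 0 (e.g. T[0,0,0] = -9), so rank(T) ≥ 1.
Upper bound: if T = a ⊗ b ⊗ c then every fibre of T is a multiple of the corresponding factor, so read the factors off the fibres through the nonzero entry T[0,0,0] = -9.
The mode-1 fibre T[:,0,0] = [-9, 3] gives a = [3, -1] (primitive direction); the mode-2 fibre T[0,:,0] = [-9, -6] gives b = [3, 2]; then c[k] = T[0,0,k] / (a[0]·b[0]) = [-9, -27] / 9 = [-1, -3].
Expanding [3, -1] ⊗ [3, 2] ⊗ [-1, -3] reproduces all 8 entries of T, so T = [3, -1] ⊗ [3, 2] ⊗ [-1, -3] and rank(T) ≤ 1.
These bounds meet, so rank(T) = 1.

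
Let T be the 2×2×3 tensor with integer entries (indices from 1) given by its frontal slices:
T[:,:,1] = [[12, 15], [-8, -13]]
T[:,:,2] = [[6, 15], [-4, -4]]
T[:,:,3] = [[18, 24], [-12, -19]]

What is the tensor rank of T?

Lower bound: in the mode-2 unfolding of T (rows indexed by j, columns by (i,k)) the 2×2 minor on rows j ∈ {1, 2}, columns (i,k) ∈ {(1,1), (1,2)} is det [[12, 6], [15, 15]] = 90 ≠ 0, so that unfolding has rank ≥ 2 and hence rank(T) ≥ 2 (CP rank is at least every unfolding rank, though it can be larger).
Upper bound: with S_k = T[:,:,k], the two rank-1 terms a₁b₁ᵀ, a₂b₂ᵀ are the rank-1 members of the pencil x·S₁ + y·S₂.
det(x·S₁ + y·S₂) is −36·x² + 54·xy + 36·y² = (-18)·(x − 2·y)(2·x + y), vanishing at (x:y) = (2:1) and (1:-2).
M₁ = 2·S₁ + S₂ = [[30, 45], [-20, -30]] = 5·[3, -2][2, 3]ᵀ and M₂ = S₁ − 2·S₂ = [[0, -15], [0, -5]] = (-5)·[3, 1][0, 1]ᵀ, so take a₁ = [3, -2], b₁ = [2, 3], a₂ = [3, 1], b₂ = [0, 1].
Each slice is an integer combination of E₁ = a₁b₁ᵀ and E₂ = a₂b₂ᵀ: S₁ = 2·E₁ − E₂, S₂ = E₁ + 2·E₂, S₃ = 3·E₁ − E₂; reading off coefficients, c₁ = [2, 1, 3] and c₂ = [-1, 2, -1].
Hence T = [3, -2] ⊗ [2, 3] ⊗ [2, 1, 3] + [3, 1] ⊗ [0, 1] ⊗ [-1, 2, -1], so rank(T) ≤ 2.
These bounds meet, so rank(T) = 2.

2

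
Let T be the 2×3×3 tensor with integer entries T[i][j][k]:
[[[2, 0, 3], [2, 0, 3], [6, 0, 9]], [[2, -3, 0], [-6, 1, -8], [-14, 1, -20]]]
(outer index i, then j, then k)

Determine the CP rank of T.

2

Lower bound: the mode-3 unfolding of T (rows indexed by k, columns by (i,j) = (0,0), (0,1), (0,2), (1,0), (1,1), (1,2)) is [[2, 2, 6, 2, -6, -14], [0, 0, 0, -3, 1, 1], [3, 3, 9, 0, -8, -20]].
There the 2×2 minor on rows k ∈ {0, 1}, columns (i,j) ∈ {(0,0), (1,0)} is det [[2, 2], [0, -3]] = -6 ≠ 0, so this unfolding has rank ≥ 2; CP rank is at least every unfolding rank, so rank(T) ≥ 2. (This is only a lower bound: in general the CP rank may exceed every unfolding rank, so we still need to exhibit 2 rank-1 terms summing to T.)
Upper bound — finding two terms. Write S_k = T[:,:,k] for the frontal slices: S₀ = [[2, 2, 6], [2, -6, -14]], S₁ = [[0, 0, 0], [-3, 1, 1]], S₂ = [[3, 3, 9], [0, -8, -20]].
If T = a₁ ⊗ b₁ ⊗ c₁ + a₂ ⊗ b₂ ⊗ c₂ then each S_k = c₁[k]·a₁b₁ᵀ + c₂[k]·a₂b₂ᵀ. S₀ and S₁ are linearly independent, so a₁b₁ᵀ and a₂b₂ᵀ must span the same plane of matrices: they are the rank-1 matrices of the form x·S₀ + y·S₁.
The 2×2 minor of x·S₀ + y·S₁ on rows {0,1}, columns {0,1} is −16·x² + 8·xy = (-8)·(2·x − y)(x), vanishing at (x:y) = (1:2) and (0:1).
M₁ = S₀ + 2·S₁ = [[2, 2, 6], [-4, -4, -12]] = 2·[1, -2][1, 1, 3]ᵀ and M₂ = S₁ = [[0, 0, 0], [-3, 1, 1]] = −[0, 1][3, -1, -1]ᵀ, so take a₁ = [1, -2], b₁ = [1, 1, 3], a₂ = [0, 1], b₂ = [3, -1, -1].
Each slice is an integer combination of E₁ = a₁b₁ᵀ and E₂ = a₂b₂ᵀ: S₀ = 2·E₁ + 2·E₂, S₁ = −E₂, S₂ = 3·E₁ + 2·E₂; reading off coefficients, c₁ = [2, 0, 3] and c₂ = [2, -1, 2].
Hence T = [1, -2] ⊗ [1, 1, 3] ⊗ [2, 0, 3] + [0, 1] ⊗ [3, -1, -1] ⊗ [2, -1, 2], so rank(T) ≤ 2.
These bounds meet, so rank(T) = 2.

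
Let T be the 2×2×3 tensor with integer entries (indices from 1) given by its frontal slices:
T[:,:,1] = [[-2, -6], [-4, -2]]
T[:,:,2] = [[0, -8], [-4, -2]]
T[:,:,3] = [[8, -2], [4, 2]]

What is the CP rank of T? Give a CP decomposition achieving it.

Lower bound: the mode-3 unfolding of T (rows indexed by k, columns by (i,j) = (1,1), (1,2), (2,1), (2,2)) is [[-2, -6, -4, -2], [0, -8, -4, -2], [8, -2, 4, 2]].
There the 3×3 minor on rows k ∈ {1, 2, 3}, columns (i,j) ∈ {(1,1), (1,2), (2,1)} is det [[-2, -6, -4], [0, -8, -4], [8, -2, 4]] = 16 ≠ 0, so this unfolding has rank ≥ 3; CP rank is at least every unfolding rank, so rank(T) ≥ 3. (Flattening ranks never certify an upper bound on CP rank; for that we must actually write T with 3 rank-1 terms.)
Upper bound: T is a sum of 3 rank-1 terms, T = (1, 0) ⊗ (0, 1) ⊗ (0, 2, 4) + (1, 0) ⊗ (1, -2) ⊗ (2, 4, 4) + (1, 1) ⊗ (2, 1) ⊗ (-2, -2, 2) (one valid choice — decompositions are not unique — normalised so each a, b is primitive with positive first nonzero entry; check it by expanding all entries), so rank(T) ≤ 3.
These bounds meet, so rank(T) = 3.

rank(T) = 3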